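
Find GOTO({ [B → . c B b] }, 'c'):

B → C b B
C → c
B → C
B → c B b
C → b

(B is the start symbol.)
{ [B → . C b B], [B → . C], [B → . c B b], [B → c . B b], [C → . b], [C → . c] }

GOTO(I, 'c') = CLOSURE({ [A → αX.β] : [A → α.Xβ] ∈ I, X = 'c' })

Items with dot before 'c', with the dot advanced:
  [B → . c B b] → [B → c . B b]
Closure of the advanced items:
  [B → c . B b] has the dot before B: add [B → . C b B], [B → . C], [B → . c B b]
  [B → . C b B] has the dot before C: add [C → . c], [C → . b]

GOTO = { [B → . C b B], [B → . C], [B → . c B b], [B → c . B b], [C → . b], [C → . c] }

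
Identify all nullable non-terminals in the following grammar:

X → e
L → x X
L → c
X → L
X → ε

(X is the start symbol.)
A non-terminal is nullable if it can derive ε (the empty string): either it has an ε-production, or it has a production whose right-hand side consists entirely of nullable non-terminals.

ε-productions: X → ε
So X is immediately nullable.
No further non-terminal can be added: every production for the remaining non-terminals contains a terminal or a non-nullable non-terminal.
Nullable = { 'X' }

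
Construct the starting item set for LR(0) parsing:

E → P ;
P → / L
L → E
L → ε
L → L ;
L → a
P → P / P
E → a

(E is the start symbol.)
{ [E → . P ;], [E → . a], [E' → . E], [P → . / L], [P → . P / P] }

First, augment the grammar with E' → E
I₀ = CLOSURE({ [E' → . E] }):
  [E' → . E] has the dot before E: add [E → . P ;], [E → . a]
  [E → . P ;] has the dot before P: add [P → . / L], [P → . P / P]
No further items can be added.

I₀ = { [E → . P ;], [E → . a], [E' → . E], [P → . / L], [P → . P / P] }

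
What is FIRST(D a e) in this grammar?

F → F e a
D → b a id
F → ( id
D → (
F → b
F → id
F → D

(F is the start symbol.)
{ '(', 'b' }

FIRST sets of the non-terminals involved (from the grammar, by fixed-point iteration):
  FIRST(D) = { '(', 'b' }

To compute FIRST(D a e), process the symbols left to right:
Symbol D is a non-terminal. Add FIRST(D) \ {ε} = { '(', 'b' }
D is not nullable (ε ∉ FIRST(D)), so stop here.
FIRST(D a e) = { '(', 'b' }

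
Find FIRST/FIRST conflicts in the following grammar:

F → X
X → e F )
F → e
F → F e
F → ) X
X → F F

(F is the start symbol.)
Yes. F → X / F → e on { 'e' }; F → X / F → F e on { ')', 'e' }; F → X / F → ')' X on { ')' }; F → e / F → F e on { 'e' }; F → F e / F → ')' X on { ')' }; X → e F ')' / X → F F on { 'e' }

A FIRST/FIRST conflict occurs when two productions N → α and N → β for the same non-terminal have FIRST(α) ∩ FIRST(β) ≠ ∅ (with ε ∈ FIRST of a nullable right-hand side, so two nullable alternatives also conflict).

FIRST sets of the non-terminals at (or reachable through a nullable prefix from) the front of some alternative:
  FIRST(X) = { ')', 'e' }
  FIRST(F) = { ')', 'e' }

Productions for F:
  F → X: FIRST = { ')', 'e' }
  F → e: FIRST = { 'e' }
  F → F e: FIRST = { ')', 'e' }
  F → ) X: FIRST = { ')' }
Productions for X:
  X → e F ): FIRST = { 'e' }
  X → F F: FIRST = { ')', 'e' }

Conflict for F: F → X and F → e
  Overlap: { 'e' }
Conflict for F: F → X and F → F e
  Overlap: { ')', 'e' }
Conflict for F: F → X and F → ) X
  Overlap: { ')' }
Conflict for F: F → e and F → F e
  Overlap: { 'e' }
Conflict for F: F → F e and F → ) X
  Overlap: { ')' }
Conflict for X: X → e F ) and X → F F
  Overlap: { 'e' }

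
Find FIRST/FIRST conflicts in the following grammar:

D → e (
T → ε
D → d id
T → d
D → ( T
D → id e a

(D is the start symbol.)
No FIRST/FIRST conflicts.

Productions for D:
  D → e (: FIRST = { 'e' }
  D → d id: FIRST = { 'd' }
  D → ( T: FIRST = { '(' }
  D → id e a: FIRST = { 'id' }
Productions for T:
  T → ε: FIRST = { ε }
  T → d: FIRST = { 'd' }

All alternatives of each non-terminal have pairwise disjoint FIRST sets.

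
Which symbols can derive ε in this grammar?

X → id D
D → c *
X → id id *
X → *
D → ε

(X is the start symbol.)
A non-terminal is nullable if it can derive ε (the empty string): either it has an ε-production, or it has a production whose right-hand side consists entirely of nullable non-terminals.

ε-productions: D → ε
So D is immediately nullable.
No further non-terminal can be added: every production for the remaining non-terminals contains a terminal or a non-nullable non-terminal.
Nullable = { 'D' }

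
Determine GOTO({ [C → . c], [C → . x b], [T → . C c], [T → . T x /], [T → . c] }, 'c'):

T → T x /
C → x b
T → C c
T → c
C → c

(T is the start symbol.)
GOTO(I, 'c') = CLOSURE({ [A → αX.β] : [A → α.Xβ] ∈ I, X = 'c' })

Items with dot before 'c', with the dot advanced:
  [C → . c] → [C → c .]
  [T → . c] → [T → c .]
Closure adds nothing (no advanced item has the dot before a non-terminal).

GOTO = { [C → c .], [T → c .] }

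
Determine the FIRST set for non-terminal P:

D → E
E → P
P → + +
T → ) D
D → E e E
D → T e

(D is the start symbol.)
{ '+' }

To compute FIRST(P), examine every production with P on the left-hand side, reading each right-hand side left to right until a non-nullable symbol is reached.

From P → + +:
  - '+' is a terminal: add '+' and stop

Collecting: FIRST(P) = { '+' }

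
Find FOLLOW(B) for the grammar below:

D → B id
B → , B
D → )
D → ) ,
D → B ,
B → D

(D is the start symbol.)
To compute FOLLOW(B), find every occurrence of B on a right-hand side N → α B β: add FIRST(β) \ {ε}, and if β is empty or nullable also add FOLLOW(N). Iterate to a fixed point.

In D → B id: B is followed by id, add FIRST(id) \ {ε} = { 'id' }
In B → , B: B is at the end; this adds FOLLOW(B) to itself — nothing new
In D → B ,: B is followed by ',', add FIRST(',') \ {ε} = { ',' }

Taking the union: FOLLOW(B) = { ',', 'id' }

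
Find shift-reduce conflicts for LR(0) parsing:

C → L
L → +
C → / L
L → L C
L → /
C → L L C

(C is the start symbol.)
A shift-reduce conflict occurs when an LR(0) state has both:
  - a complete (reduce) item [A → α .] (dot at the end), and
  - a shift item [B → β . c γ] (dot before a terminal).

Augment with C' → C and build the canonical LR(0) collection (I0 = CLOSURE({[C' → . C]}), then GOTO on every symbol after a dot until no new states appear). It has 10 states:
  I0: { [C → . / L], [C → . L L C], [C → . L], [C' → . C], [L → . +], [L → . /], [L → . L C] }  — shift
  I1: { [L → + .] }  — reduce
  I2: { [C → / . L], [L → . +], [L → . /], [L → . L C], [L → / .] }  — shift, reduce
  I3: { [C' → C .] }  — accept
  I4: { [C → . / L], [C → . L L C], [C → . L], [C → L . L C], [C → L .], [L → . +], [L → . /], [L → . L C], [L → L . C] }  — shift, reduce
  I5: { [L → L C .] }  — reduce
  I6: { [C → . / L], [C → . L L C], [C → . L], [C → L . L C], [C → L .], [C → L L . C], [L → . +], [L → . /], [L → . L C], [L → L . C] }  — shift, reduce
  I7: { [C → L L C .], [L → L C .] }  — 2 reduces
  I8: { [L → / .] }  — reduce
  I9: { [C → . / L], [C → . L L C], [C → . L], [C → / L .], [L → . +], [L → . /], [L → . L C], [L → L . C] }  — shift, reduce

I2 contains reduce item [L → / .] and shift items [L → . +], [L → . /] — shift-reduce conflict.
I4 contains reduce item [C → L .] and shift items [C → . / L], [L → . +], [L → . /] — shift-reduce conflict.
I6 contains reduce item [C → L .] and shift items [C → . / L], [L → . +], [L → . /] — shift-reduce conflict.
I9 contains reduce item [C → / L .] and shift items [C → . / L], [L → . +], [L → . /] — shift-reduce conflict.

Answer: Yes — I2: [L → / .] vs [L → . +]; I4: [C → L .] vs [C → . / L]; I6: [C → L .] vs [C → . / L]; I9: [C → / L .] vs [C → . / L]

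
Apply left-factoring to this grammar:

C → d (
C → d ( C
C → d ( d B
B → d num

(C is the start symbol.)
C → d ( C'
C' → ε
C' → C
C' → d B
B → d num

Left-factoring transforms A → αβ₁ | αβ₂ into A → αA' and A' → β₁ | β₂
(α is the longest common prefix among the alternatives). Repeat until
no nonterminal has two alternatives with a common prefix.

Round 1: C has alternatives sharing prefix 'd ('. Introduce C': C → d ( C'
  Add: C' → ε
  Add: C' → C
  Add: C' → d B

No remaining common prefixes — done.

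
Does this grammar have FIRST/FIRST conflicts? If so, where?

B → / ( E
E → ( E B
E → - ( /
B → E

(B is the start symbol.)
No FIRST/FIRST conflicts.

A FIRST/FIRST conflict occurs when two productions N → α and N → β for the same non-terminal have FIRST(α) ∩ FIRST(β) ≠ ∅ (with ε ∈ FIRST of a nullable right-hand side, so two nullable alternatives also conflict).

FIRST sets of the non-terminals at (or reachable through a nullable prefix from) the front of some alternative:
  FIRST(E) = { '(', '-' }

Productions for B:
  B → / ( E: FIRST = { '/' }
  B → E: FIRST = { '(', '-' }
Productions for E:
  E → ( E B: FIRST = { '(' }
  E → - ( /: FIRST = { '-' }

All alternatives of each non-terminal have pairwise disjoint FIRST sets.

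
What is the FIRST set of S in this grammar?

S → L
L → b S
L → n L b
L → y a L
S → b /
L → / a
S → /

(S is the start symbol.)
{ '/', 'b', 'n', 'y' }

To compute FIRST(S), examine every production with S on the left-hand side, reading each right-hand side left to right until a non-nullable symbol is reached.

FIRST sets of the other non-terminals involved (by the same procedure, iterated to a fixed point):
  FIRST(L) = { '/', 'b', 'n', 'y' }

From S → L:
  - L is a non-terminal: add FIRST(L) \ {ε} = { '/', 'b', 'n', 'y' }
    L is not nullable, so stop
From S → b /:
  - b is a terminal: add 'b' and stop
From S → /:
  - '/' is a terminal: add '/' and stop

Collecting: FIRST(S) = { '/', 'b', 'n', 'y' }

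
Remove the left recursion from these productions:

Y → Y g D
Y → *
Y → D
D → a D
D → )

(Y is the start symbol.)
Y → * Y'
Y → D Y'
Y' → g D Y'
Y' → ε
D → a D
D → )

Y is directly left-recursive. The standard transformation for
  A → A α₁ | ... | A α_m | β₁ | ... | β_n
is
  A  → β₁ A' | ... | β_n A'
  A' → α₁ A' | ... | α_m A' | ε

Y → * becomes Y → * Y'
Y → D becomes Y → D Y'
Y → Y g D becomes Y' → g D Y'
Add Y' → ε

Productions for other non-terminals are unchanged:
  D → a D
  D → )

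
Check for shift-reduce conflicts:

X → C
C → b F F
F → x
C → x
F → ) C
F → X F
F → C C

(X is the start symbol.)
Augment with X' → X and build the canonical LR(0) collection (I0 = CLOSURE({[X' → . X]}), then GOTO on every symbol after a dot until no new states appear). It has 14 states:
  I0: { [C → . b F F], [C → . x], [X → . C], [X' → . X] }  — shift
  I1: { [X → C .] }  — reduce
  I2: { [X' → X .] }  — accept
  I3: { [C → . b F F], [C → . x], [C → b . F F], [F → . ) C], [F → . C C], [F → . X F], [F → . x], [X → . C] }  — shift
  I4: { [C → x .] }  — reduce
  I5: { [C → . b F F], [C → . x], [F → ) . C] }  — shift
  I6: { [C → . b F F], [C → . x], [F → C . C], [X → C .] }  — shift, reduce
  I7: { [C → . b F F], [C → . x], [C → b F . F], [F → . ) C], [F → . C C], [F → . X F], [F → . x], [X → . C] }  — shift
  I8: { [C → . b F F], [C → . x], [F → . ) C], [F → . C C], [F → . X F], [F → . x], [F → X . F], [X → . C] }  — shift
  I9: { [C → x .], [F → x .] }  — 2 reduces
  I10: { [F → X F .] }  — reduce
  I11: { [C → b F F .] }  — reduce
  I12: { [F → C C .] }  — reduce
  I13: { [F → ) C .] }  — reduce

I6 contains reduce item [X → C .] and shift items [C → . b F F], [C → . x] — shift-reduce conflict.

Answer: Yes — I6: [X → C .] vs [C → . b F F]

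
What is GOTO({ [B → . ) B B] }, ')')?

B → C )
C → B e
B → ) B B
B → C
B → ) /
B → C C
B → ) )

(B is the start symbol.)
GOTO(I, ')') = CLOSURE({ [A → αX.β] : [A → α.Xβ] ∈ I, X = ')' })

Items with dot before ')', with the dot advanced:
  [B → . ) B B] → [B → ) . B B]
Closure of the advanced items:
  [B → ) . B B] has the dot before B: add [B → . C )], [B → . ) B B], [B → . C], [B → . ) /], [B → . C C], [B → . ) )]
  [B → . C )] has the dot before C: add [C → . B e]

GOTO = { [B → ) . B B], [B → . ) )], [B → . ) /], [B → . ) B B], [B → . C )], [B → . C C], [B → . C], [C → . B e] }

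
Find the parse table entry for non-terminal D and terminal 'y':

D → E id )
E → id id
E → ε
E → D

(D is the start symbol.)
To find M[D, 'y'], we find productions for D where 'y' is in the predict set (PREDICT(N → α) = (FIRST(α) \ {ε}) ∪ (FOLLOW(N) if α ⇒* ε)).

Relevant sets:
  FIRST(E) = { 'id', ε }

D → E id ): PREDICT = { 'id' }

M[D, 'y'] is empty (no production applies)

Answer: Empty (error entry)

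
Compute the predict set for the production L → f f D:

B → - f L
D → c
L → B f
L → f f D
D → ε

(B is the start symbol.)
{ 'f' }

PREDICT(L → f f D) = (FIRST(RHS) \ {ε}) ∪ (FOLLOW(L) if ε ∈ FIRST(RHS), i.e. RHS ⇒* ε)
FIRST(f f D) = { 'f' }
ε ∉ FIRST(f f D), so FOLLOW(L) is not added.
PREDICT(L → f f D) = { 'f' }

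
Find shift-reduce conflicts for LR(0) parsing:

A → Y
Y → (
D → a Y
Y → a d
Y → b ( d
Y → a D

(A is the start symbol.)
A shift-reduce conflict occurs when an LR(0) state has both:
  - a complete (reduce) item [A → α .] (dot at the end), and
  - a shift item [B → β . c γ] (dot before a terminal).

Augment with A' → A and build the canonical LR(0) collection (I0 = CLOSURE({[A' → . A]}), then GOTO on every symbol after a dot until no new states appear). It has 12 states:
  I0: { [A → . Y], [A' → . A], [Y → . (], [Y → . a D], [Y → . a d], [Y → . b ( d] }  — shift
  I1: { [Y → ( .] }  — reduce
  I2: { [A' → A .] }  — accept
  I3: { [A → Y .] }  — reduce
  I4: { [D → . a Y], [Y → a . D], [Y → a . d] }  — shift
  I5: { [Y → b . ( d] }  — shift
  I6: { [Y → b ( . d] }  — shift
  I7: { [Y → b ( d .] }  — reduce
  I8: { [Y → a D .] }  — reduce
  I9: { [D → a . Y], [Y → . (], [Y → . a D], [Y → . a d], [Y → . b ( d] }  — shift
  I10: { [Y → a d .] }  — reduce
  I11: { [D → a Y .] }  — reduce

No state contains both a complete item and a shift item.

Answer: No shift-reduce conflicts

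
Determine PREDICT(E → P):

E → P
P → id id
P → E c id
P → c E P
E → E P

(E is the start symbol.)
PREDICT(E → P) = (FIRST(RHS) \ {ε}) ∪ (FOLLOW(E) if ε ∈ FIRST(RHS), i.e. RHS ⇒* ε)
FIRST(P) = { 'c', 'id' }
FIRST(P) = { 'c', 'id' }
ε ∉ FIRST(P), so FOLLOW(E) is not added.
PREDICT(E → P) = { 'c', 'id' }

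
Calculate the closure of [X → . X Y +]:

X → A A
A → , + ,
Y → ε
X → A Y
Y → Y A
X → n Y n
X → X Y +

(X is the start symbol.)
{ [A → . , + ,], [X → . A A], [X → . A Y], [X → . X Y +], [X → . n Y n] }

Start with: [X → . X Y +]
  [X → . X Y +] has the dot before X: add [X → . A A], [X → . A Y], [X → . n Y n]
  [X → . A A] has the dot before A: add [A → . , + ,]
No further items can be added.

CLOSURE = { [A → . , + ,], [X → . A A], [X → . A Y], [X → . X Y +], [X → . n Y n] }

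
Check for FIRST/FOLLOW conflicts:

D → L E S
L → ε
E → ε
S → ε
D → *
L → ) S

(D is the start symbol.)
No FIRST/FOLLOW conflicts.

A FIRST/FOLLOW conflict occurs when a non-terminal N has a nullable alternative N → β (β ⇒* ε) and another alternative N → α with FIRST(α) ∩ FOLLOW(N) ≠ ∅: on such a lookahead the parser cannot decide between expanding α and letting N vanish via β.

Nullable non-terminals: D, E, L, S.
FIRST sets used below: FIRST(L) = { ')', ε }, FIRST(E) = { ε }, FIRST(S) = { ε }

D: nullable alternative(s) D → L E S; FOLLOW(D) = { $ }
  D → L E S: FIRST \ {ε} = { ')' } — this is the only nullable alternative, skip
  D → *: FIRST \ {ε} = { '*' } — disjoint from FOLLOW(D)
E has a nullable alternative but only one production, so nothing to check.

L: nullable alternative(s) L → ε; FOLLOW(L) = { $ }
  L → ε: FIRST \ {ε} = { } — this is the only nullable alternative, skip
  L → ) S: FIRST \ {ε} = { ')' } — disjoint from FOLLOW(L)
S has a nullable alternative but only one production, so nothing to check.

No FIRST/FOLLOW conflicts found.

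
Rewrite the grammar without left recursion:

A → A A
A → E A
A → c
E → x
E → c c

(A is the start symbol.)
A is directly left-recursive. The standard transformation for
  A → A α₁ | ... | A α_m | β₁ | ... | β_n
is
  A  → β₁ A' | ... | β_n A'
  A' → α₁ A' | ... | α_m A' | ε

A → E A becomes A → E A A'
A → c becomes A → c A'
A → A A becomes A' → A A'
Add A' → ε

Productions for other non-terminals are unchanged:
  E → x
  E → c c

Resulting grammar:
A → E A A'
A → c A'
A' → A A'
A' → ε
E → x
E → c c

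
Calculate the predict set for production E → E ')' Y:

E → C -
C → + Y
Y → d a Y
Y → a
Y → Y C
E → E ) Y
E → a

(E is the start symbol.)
PREDICT(E → E ')' Y) = (FIRST(RHS) \ {ε}) ∪ (FOLLOW(E) if ε ∈ FIRST(RHS), i.e. RHS ⇒* ε)
FIRST(E) = { '+', 'a' }
FIRST(E ')' Y) = { '+', 'a' }
ε ∉ FIRST(E ')' Y), so FOLLOW(E) is not added.
PREDICT(E → E ')' Y) = { '+', 'a' }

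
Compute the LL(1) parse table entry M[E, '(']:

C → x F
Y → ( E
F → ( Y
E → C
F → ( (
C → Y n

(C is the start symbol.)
E → C

To find M[E, '('], we find productions for E where '(' is in the predict set (PREDICT(N → α) = (FIRST(α) \ {ε}) ∪ (FOLLOW(N) if α ⇒* ε)).

Relevant sets:
  FIRST(C) = { '(', 'x' }

E → C: PREDICT = { '(', 'x' }
  '(' is in predict set, so this production goes in M[E, '(']

M[E, '('] = E → C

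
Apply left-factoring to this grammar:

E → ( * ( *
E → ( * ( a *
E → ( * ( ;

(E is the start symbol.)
E → ( * ( E'
E' → *
E' → a *
E' → ;

Left-factoring transforms A → αβ₁ | αβ₂ into A → αA' and A' → β₁ | β₂
(α is the longest common prefix among the alternatives). Repeat until
no nonterminal has two alternatives with a common prefix.

Round 1: E has alternatives sharing prefix '( * ('. Introduce E': E → ( * ( E'
  Add: E' → *
  Add: E' → a *
  Add: E' → ;

No remaining common prefixes — done.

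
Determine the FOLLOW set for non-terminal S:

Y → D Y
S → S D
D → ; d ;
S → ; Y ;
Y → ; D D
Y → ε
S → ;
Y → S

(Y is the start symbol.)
To compute FOLLOW(S), find every occurrence of S on a right-hand side N → α S β: add FIRST(β) \ {ε}, and if β is empty or nullable also add FOLLOW(N). Iterate to a fixed point.

In S → S D: S is followed by D, add FIRST(D) \ {ε} = { ';' }
In Y → S: S is at the end, add FOLLOW(Y)

The FOLLOW sets referred to above (computed the same way, to a fixed point):
  FOLLOW(Y) = { $, ';' }

Taking the union: FOLLOW(S) = { $, ';' }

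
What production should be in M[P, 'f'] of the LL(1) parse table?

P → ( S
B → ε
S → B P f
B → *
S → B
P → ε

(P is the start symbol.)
P → ε

To find M[P, 'f'], we find productions for P where 'f' is in the predict set (PREDICT(N → α) = (FIRST(α) \ {ε}) ∪ (FOLLOW(N) if α ⇒* ε)).

Relevant sets:
  FOLLOW(P) = { $, 'f' }

P → ( S: PREDICT = { '(' }
P → ε: PREDICT = { $, 'f' }
  'f' is in predict set, so this production goes in M[P, 'f']

M[P, 'f'] = P → ε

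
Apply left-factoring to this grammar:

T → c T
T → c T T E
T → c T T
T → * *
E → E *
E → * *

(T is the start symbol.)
Left-factoring transforms A → αβ₁ | αβ₂ into A → αA' and A' → β₁ | β₂
(α is the longest common prefix among the alternatives). Repeat until
no nonterminal has two alternatives with a common prefix.

Round 1: T has alternatives sharing prefix 'c T'. Introduce T': T → c T T'
  Add: T' → ε
  Add: T' → T E
  Add: T' → T

Round 2: T' has alternatives sharing prefix 'T'. Introduce T'': T' → T T''
  Add: T'' → E
  Add: T'' → ε

No remaining common prefixes — done.

Resulting grammar:
T → c T T'
T' → ε
T' → T T''
T'' → E
T'' → ε
T → * *
E → E *
E → * *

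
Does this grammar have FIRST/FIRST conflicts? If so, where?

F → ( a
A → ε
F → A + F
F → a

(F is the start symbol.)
No FIRST/FIRST conflicts.

A FIRST/FIRST conflict occurs when two productions N → α and N → β for the same non-terminal have FIRST(α) ∩ FIRST(β) ≠ ∅ (with ε ∈ FIRST of a nullable right-hand side, so two nullable alternatives also conflict).

FIRST sets of the non-terminals at (or reachable through a nullable prefix from) the front of some alternative:
  FIRST(A) = { ε }

Productions for F:
  F → ( a: FIRST = { '(' }
  F → A + F: FIRST = { '+' }
  F → a: FIRST = { 'a' }
A has only one production, so no FIRST/FIRST conflict is possible there.

All alternatives of each non-terminal have pairwise disjoint FIRST sets.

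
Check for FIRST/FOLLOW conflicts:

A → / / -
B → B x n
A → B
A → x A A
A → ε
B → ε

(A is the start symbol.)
Yes. A → '/' '/' '-' with FOLLOW(A) on { '/' }; A → B with FOLLOW(A) on { 'x' }; A → x A A with FOLLOW(A) on { 'x' }; B → B x n with FOLLOW(B) on { 'x' }

Nullable non-terminals: A, B.
FIRST sets used below: FIRST(B) = { 'x', ε }

A: nullable alternative(s) A → B, A → ε; FOLLOW(A) = { $, '/', 'x' }
  A → / / -: FIRST \ {ε} = { '/' } — overlaps FOLLOW(A) on { '/' }: CONFLICT
  A → B: FIRST \ {ε} = { 'x' } — overlaps FOLLOW(A) on { 'x' }: CONFLICT
  A → x A A: FIRST \ {ε} = { 'x' } — overlaps FOLLOW(A) on { 'x' }: CONFLICT
  A → ε: FIRST \ {ε} = { } — disjoint from FOLLOW(A)

B: nullable alternative(s) B → ε; FOLLOW(B) = { $, '/', 'x' }
  B → B x n: FIRST \ {ε} = { 'x' } — overlaps FOLLOW(B) on { 'x' }: CONFLICT
  B → ε: FIRST \ {ε} = { } — this is the only nullable alternative, skip

So the grammar has 4 FIRST/FOLLOW conflicts (marked CONFLICT above).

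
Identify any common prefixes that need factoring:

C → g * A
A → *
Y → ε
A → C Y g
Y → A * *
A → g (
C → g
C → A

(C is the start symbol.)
Left-factoring is needed when two productions for the same non-terminal
share a common prefix on the right-hand side.

Productions for C:
  C → g * A
  C → g
  C → A
Productions for A:
  A → *
  A → C Y g
  A → g (
Productions for Y:
  Y → ε
  Y → A * *

Found common prefix 'g' in productions for C

Answer: Yes, C has productions with common prefix 'g'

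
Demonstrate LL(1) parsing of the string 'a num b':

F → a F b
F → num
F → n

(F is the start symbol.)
LL(1) parsing maintains a stack (initially the start symbol over $) and the input. At each step: if the stack top is a terminal, match it against the current input token; if it is a non-terminal N, replace it with the RHS of M[N, lookahead] (the unique production whose predict set contains the lookahead).

Stack is shown with the top on the left.

Stack    Input      Action
--------------------------
F $      a num b $  output F → a F b
a F b $  a num b $  match 'a'
F b $    num b $    output F → num
num b $  num b $    match 'num'
b $      b $        match 'b'
$        $          accept

The string is accepted.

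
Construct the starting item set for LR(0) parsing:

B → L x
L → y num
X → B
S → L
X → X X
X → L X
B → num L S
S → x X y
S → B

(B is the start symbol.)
First, augment the grammar with B' → B
I₀ = CLOSURE({ [B' → . B] }):
  [B' → . B] has the dot before B: add [B → . L x], [B → . num L S]
  [B → . L x] has the dot before L: add [L → . y num]
No further items can be added.

I₀ = { [B → . L x], [B → . num L S], [B' → . B], [L → . y num] }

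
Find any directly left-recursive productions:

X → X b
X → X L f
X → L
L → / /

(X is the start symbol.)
Direct left recursion occurs when N → N α for some non-terminal N (the right-hand side begins with the left-hand side itself).

X → X b: LEFT RECURSIVE (starts with X)
X → X L f: LEFT RECURSIVE (starts with X)
X → L: starts with L
L → / /: starts with '/'

The grammar has direct left recursion on: X.

Answer: Yes, X is left-recursive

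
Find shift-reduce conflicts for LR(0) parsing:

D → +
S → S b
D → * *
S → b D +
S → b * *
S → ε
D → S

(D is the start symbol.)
A shift-reduce conflict occurs when an LR(0) state has both:
  - a complete (reduce) item [A → α .] (dot at the end), and
  - a shift item [B → β . c γ] (dot before a terminal).

Augment with D' → D and build the canonical LR(0) collection (I0 = CLOSURE({[D' → . D]}), then GOTO on every symbol after a dot until no new states appear). It has 12 states:
  I0: { [D → . * *], [D → . +], [D → . S], [D' → . D], [S → . S b], [S → . b * *], [S → . b D +], [S → .] }  — shift, reduce
  I1: { [D → * . *] }  — shift
  I2: { [D → + .] }  — reduce
  I3: { [D' → D .] }  — accept
  I4: { [D → S .], [S → S . b] }  — shift, reduce
  I5: { [D → . * *], [D → . +], [D → . S], [S → . S b], [S → . b * *], [S → . b D +], [S → .], [S → b . * *], [S → b . D +] }  — shift, reduce
  I6: { [D → * . *], [S → b * . *] }  — shift
  I7: { [S → b D . +] }  — shift
  I8: { [S → b D + .] }  — reduce
  I9: { [D → * * .], [S → b * * .] }  — 2 reduces
  I10: { [S → S b .] }  — reduce
  I11: { [D → * * .] }  — reduce

I0 contains reduce item [S → .] and shift items [D → . * *], [D → . +], [S → . b * *], [S → . b D +] — shift-reduce conflict.
I4 contains reduce item [D → S .] and shift item [S → S . b] — shift-reduce conflict.
I5 contains reduce item [S → .] and shift items [D → . * *], [D → . +], [S → . b * *], [S → b . * *], [S → . b D +] — shift-reduce conflict.

Answer: Yes — I0: [S → .] vs [D → . * *]; I4: [D → S .] vs [S → S . b]; I5: [S → .] vs [D → . * *]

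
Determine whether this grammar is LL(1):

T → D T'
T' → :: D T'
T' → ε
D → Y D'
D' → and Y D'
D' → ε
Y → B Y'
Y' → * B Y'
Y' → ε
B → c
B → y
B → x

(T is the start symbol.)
Yes, the grammar is LL(1).

A grammar is LL(1) if for each non-terminal N with multiple productions, the predict sets of those productions are pairwise disjoint, where PREDICT(N → α) = (FIRST(α) \ {ε}) ∪ (FOLLOW(N) if α ⇒* ε).

Relevant sets:
  FOLLOW(T') = { $ }
  FOLLOW(D') = { $, '::' }
  FOLLOW(Y') = { $, '::', 'and' }

For T':
  PREDICT(T' → :: D T') = { '::' }
  PREDICT(T' → ε) = { $ }
For D':
  PREDICT(D' → and Y D') = { 'and' }
  PREDICT(D' → ε) = { $, '::' }
For Y':
  PREDICT(Y' → '*' B Y') = { '*' }
  PREDICT(Y' → ε) = { $, '::', 'and' }
For B:
  PREDICT(B → c) = { 'c' }
  PREDICT(B → y) = { 'y' }
  PREDICT(B → x) = { 'x' }
T, D, Y have a single production, so nothing to check there.

All predict sets are disjoint. The grammar IS LL(1).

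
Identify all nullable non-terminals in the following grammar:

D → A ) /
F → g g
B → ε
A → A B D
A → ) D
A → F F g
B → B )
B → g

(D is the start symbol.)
A non-terminal is nullable if it can derive ε (the empty string): either it has an ε-production, or it has a production whose right-hand side consists entirely of nullable non-terminals.

ε-productions: B → ε
So B is immediately nullable.
No further non-terminal can be added: every production for the remaining non-terminals contains a terminal or a non-nullable non-terminal.
Nullable = { 'B' }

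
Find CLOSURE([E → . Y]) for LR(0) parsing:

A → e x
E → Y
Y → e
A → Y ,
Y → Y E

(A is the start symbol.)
{ [E → . Y], [Y → . Y E], [Y → . e] }

To compute CLOSURE, for each item [A → α.Bβ] where B is a non-terminal, add [B → .γ] for all productions B → γ; repeat for the newly added items until nothing changes.

Start with: [E → . Y]
  [E → . Y] has the dot before Y: add [Y → . e], [Y → . Y E]
No further items can be added.

CLOSURE = { [E → . Y], [Y → . Y E], [Y → . e] }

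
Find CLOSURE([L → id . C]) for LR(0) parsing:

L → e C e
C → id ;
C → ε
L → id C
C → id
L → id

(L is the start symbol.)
{ [C → . id ;], [C → . id], [C → .], [L → id . C] }

Start with: [L → id . C]
  [L → id . C] has the dot before C: add [C → . id ;], [C → .], [C → . id]
No further items can be added.

CLOSURE = { [C → . id ;], [C → . id], [C → .], [L → id . C] }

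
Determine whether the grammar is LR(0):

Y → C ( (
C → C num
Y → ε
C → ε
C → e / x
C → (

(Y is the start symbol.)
Augment with Y' → Y and build the canonical LR(0) collection (I0 = CLOSURE({[Y' → . Y]}), then GOTO on every symbol after a dot until no new states appear). It has 10 states:
  I0: { [C → . (], [C → . C num], [C → . e / x], [C → .], [Y → . C ( (], [Y → .], [Y' → . Y] }  — shift, 2 reduces
  I1: { [C → ( .] }  — reduce
  I2: { [C → C . num], [Y → C . ( (] }  — shift
  I3: { [Y' → Y .] }  — accept
  I4: { [C → e . / x] }  — shift
  I5: { [C → e / . x] }  — shift
  I6: { [C → e / x .] }  — reduce
  I7: { [Y → C ( . (] }  — shift
  I8: { [C → C num .] }  — reduce
  I9: { [Y → C ( ( .] }  — reduce

Conflict in state I0:
  Shift-reduce conflict between [C → .] and [C → . (]
So the grammar is NOT LR(0).

Answer: No. Shift-reduce conflict between [C → .] and [C → . (]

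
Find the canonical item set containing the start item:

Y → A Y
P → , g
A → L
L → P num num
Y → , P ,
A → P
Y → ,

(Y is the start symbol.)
First, augment the grammar with Y' → Y
I₀ = CLOSURE({ [Y' → . Y] }):
  [Y' → . Y] has the dot before Y: add [Y → . A Y], [Y → . , P ,], [Y → . ,]
  [Y → . A Y] has the dot before A: add [A → . L], [A → . P]
  [A → . L] has the dot before L: add [L → . P num num]
  [A → . P] has the dot before P: add [P → . , g]
No further items can be added.

I₀ = { [A → . L], [A → . P], [L → . P num num], [P → . , g], [Y → . , P ,], [Y → . ,], [Y → . A Y], [Y' → . Y] }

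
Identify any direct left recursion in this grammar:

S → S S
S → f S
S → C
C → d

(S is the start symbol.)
Yes, S is left-recursive

Direct left recursion occurs when N → N α for some non-terminal N (the right-hand side begins with the left-hand side itself).

S → S S: LEFT RECURSIVE (starts with S)
S → f S: starts with f
S → C: starts with C
C → d: starts with d

The grammar has direct left recursion on: S.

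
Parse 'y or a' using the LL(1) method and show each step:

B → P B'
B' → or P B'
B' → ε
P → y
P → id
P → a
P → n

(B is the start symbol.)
LL(1) parsing maintains a stack (initially the start symbol over $) and the input. At each step: if the stack top is a terminal, match it against the current input token; if it is a non-terminal N, replace it with the RHS of M[N, lookahead] (the unique production whose predict set contains the lookahead).

Stack is shown with the top on the left.

Stack      Input     Action
---------------------------
B $        y or a $  output B → P B'
P B' $     y or a $  output P → y
y B' $     y or a $  match 'y'
B' $       or a $    output B' → or P B'
or P B' $  or a $    match 'or'
P B' $     a $       output P → a
a B' $     a $       match 'a'
B' $       $         output B' → ε
$          $         accept

The string is accepted.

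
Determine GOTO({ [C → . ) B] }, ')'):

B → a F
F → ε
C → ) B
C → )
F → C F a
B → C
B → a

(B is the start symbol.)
GOTO(I, ')') = CLOSURE({ [A → αX.β] : [A → α.Xβ] ∈ I, X = ')' })

Items with dot before ')', with the dot advanced:
  [C → . ) B] → [C → ) . B]
Closure of the advanced items:
  [C → ) . B] has the dot before B: add [B → . a F], [B → . C], [B → . a]
  [B → . C] has the dot before C: add [C → . ) B], [C → . )]

GOTO = { [B → . C], [B → . a F], [B → . a], [C → ) . B], [C → . ) B], [C → . )] }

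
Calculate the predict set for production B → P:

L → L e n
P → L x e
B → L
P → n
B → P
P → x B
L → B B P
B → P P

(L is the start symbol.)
PREDICT(B → P) = (FIRST(RHS) \ {ε}) ∪ (FOLLOW(B) if ε ∈ FIRST(RHS), i.e. RHS ⇒* ε)
FIRST(P) = { 'n', 'x' }
FIRST(P) = { 'n', 'x' }
ε ∉ FIRST(P), so FOLLOW(B) is not added.
PREDICT(B → P) = { 'n', 'x' }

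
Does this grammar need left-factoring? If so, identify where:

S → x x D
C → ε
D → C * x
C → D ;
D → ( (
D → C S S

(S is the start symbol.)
Left-factoring is needed when two productions for the same non-terminal
share a common prefix on the right-hand side.

Productions for C:
  C → ε
  C → D ;
Productions for D:
  D → C * x
  D → ( (
  D → C S S

Found common prefix 'C' in productions for D

Answer: Yes, D has productions with common prefix 'C'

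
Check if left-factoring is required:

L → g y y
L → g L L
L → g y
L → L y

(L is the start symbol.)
Yes, L has productions with common prefix 'g'

Left-factoring is needed when two productions for the same non-terminal
share a common prefix on the right-hand side.

Productions for L:
  L → g y y
  L → g L L
  L → g y
  L → L y

Found common prefix 'g' in productions for L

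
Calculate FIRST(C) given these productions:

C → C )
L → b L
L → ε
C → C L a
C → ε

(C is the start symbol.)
{ ')', 'a', 'b', ε }

FIRST sets of the other non-terminals involved (by the same procedure, iterated to a fixed point):
  FIRST(L) = { 'b', ε }

From C → C ):
  - C is the symbol being defined: contributes nothing new
    C is nullable, so continue to the next symbol
  - ')' is a terminal: add ')' and stop
From C → C L a:
  - C is the symbol being defined: contributes nothing new
    C is nullable, so continue to the next symbol
  - L is a non-terminal: add FIRST(L) \ {ε} = { 'b' }
    L is nullable, so continue to the next symbol
  - a is a terminal: add 'a' and stop
From C → ε:
  - ε-production, so ε ∈ FIRST(C)

Collecting: FIRST(C) = { ')', 'a', 'b', ε }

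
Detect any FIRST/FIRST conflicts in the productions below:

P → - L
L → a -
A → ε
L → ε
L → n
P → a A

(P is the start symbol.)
No FIRST/FIRST conflicts.

A FIRST/FIRST conflict occurs when two productions N → α and N → β for the same non-terminal have FIRST(α) ∩ FIRST(β) ≠ ∅ (with ε ∈ FIRST of a nullable right-hand side, so two nullable alternatives also conflict).

Productions for P:
  P → - L: FIRST = { '-' }
  P → a A: FIRST = { 'a' }
Productions for L:
  L → a -: FIRST = { 'a' }
  L → ε: FIRST = { ε }
  L → n: FIRST = { 'n' }
A has only one production, so no FIRST/FIRST conflict is possible there.

All alternatives of each non-terminal have pairwise disjoint FIRST sets.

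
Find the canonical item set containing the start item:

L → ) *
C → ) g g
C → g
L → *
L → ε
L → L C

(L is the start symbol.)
{ [L → . ) *], [L → . *], [L → . L C], [L → .], [L' → . L] }

First, augment the grammar with L' → L
I₀ = CLOSURE({ [L' → . L] }):
  [L' → . L] has the dot before L: add [L → . ) *], [L → . *], [L → .], [L → . L C]
No further items can be added.

I₀ = { [L → . ) *], [L → . *], [L → . L C], [L → .], [L' → . L] }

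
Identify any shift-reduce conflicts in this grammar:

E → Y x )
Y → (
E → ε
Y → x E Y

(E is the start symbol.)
Yes — I0: [E → .] vs [Y → . (]; I4: [E → .] vs [Y → . (]

Augment with E' → E and build the canonical LR(0) collection (I0 = CLOSURE({[E' → . E]}), then GOTO on every symbol after a dot until no new states appear). It has 9 states:
  I0: { [E → . Y x )], [E → .], [E' → . E], [Y → . (], [Y → . x E Y] }  — shift, reduce
  I1: { [Y → ( .] }  — reduce
  I2: { [E' → E .] }  — accept
  I3: { [E → Y . x )] }  — shift
  I4: { [E → . Y x )], [E → .], [Y → . (], [Y → . x E Y], [Y → x . E Y] }  — shift, reduce
  I5: { [Y → . (], [Y → . x E Y], [Y → x E . Y] }  — shift
  I6: { [Y → x E Y .] }  — reduce
  I7: { [E → Y x . )] }  — shift
  I8: { [E → Y x ) .] }  — reduce

I0 contains reduce item [E → .] and shift items [Y → . (], [Y → . x E Y] — shift-reduce conflict.
I4 contains reduce item [E → .] and shift items [Y → . (], [Y → . x E Y] — shift-reduce conflict.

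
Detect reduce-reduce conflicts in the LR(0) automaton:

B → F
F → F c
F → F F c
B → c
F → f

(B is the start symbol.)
Yes — I7: [F → F F c .] vs [F → F c .]

A reduce-reduce conflict occurs when an LR(0) state has two complete items [A → α .] and [B → β .] — both call for a reduction, and with no lookahead the parser cannot choose between them.

Augment with B' → B and build the canonical LR(0) collection (I0 = CLOSURE({[B' → . B]}), then GOTO on every symbol after a dot until no new states appear). It has 8 states:
  I0: { [B → . F], [B → . c], [B' → . B], [F → . F F c], [F → . F c], [F → . f] }  — shift
  I1: { [B' → B .] }  — accept
  I2: { [B → F .], [F → . F F c], [F → . F c], [F → . f], [F → F . F c], [F → F . c] }  — shift, reduce
  I3: { [B → c .] }  — reduce
  I4: { [F → f .] }  — reduce
  I5: { [F → . F F c], [F → . F c], [F → . f], [F → F . F c], [F → F . c], [F → F F . c] }  — shift
  I6: { [F → F c .] }  — reduce
  I7: { [F → F F c .], [F → F c .] }  — 2 reduces

I7 contains complete items [F → F F c .], [F → F c .] — reduce-reduce conflict.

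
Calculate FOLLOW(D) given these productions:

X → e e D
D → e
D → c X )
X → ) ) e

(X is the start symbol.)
{ $, ')' }

To compute FOLLOW(D), find every occurrence of D on a right-hand side N → α D β: add FIRST(β) \ {ε}, and if β is empty or nullable also add FOLLOW(N). Iterate to a fixed point.

In X → e e D: D is at the end, add FOLLOW(X)

The FOLLOW sets referred to above (computed the same way, to a fixed point):
  FOLLOW(X) = { $, ')' }

Taking the union: FOLLOW(D) = { $, ')' }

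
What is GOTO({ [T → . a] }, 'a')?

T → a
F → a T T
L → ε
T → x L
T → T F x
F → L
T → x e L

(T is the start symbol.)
{ [T → a .] }

GOTO(I, 'a') = CLOSURE({ [A → αX.β] : [A → α.Xβ] ∈ I, X = 'a' })

Items with dot before 'a', with the dot advanced:
  [T → . a] → [T → a .]
Closure adds nothing (no advanced item has the dot before a non-terminal).

GOTO = { [T → a .] }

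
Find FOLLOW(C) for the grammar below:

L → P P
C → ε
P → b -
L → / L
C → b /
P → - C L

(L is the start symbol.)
{ '-', '/', 'b' }

To compute FOLLOW(C), find every occurrence of C on a right-hand side N → α C β: add FIRST(β) \ {ε}, and if β is empty or nullable also add FOLLOW(N). Iterate to a fixed point.

In P → - C L: C is followed by L, add FIRST(L) \ {ε} = { '-', '/', 'b' }

Taking the union: FOLLOW(C) = { '-', '/', 'b' }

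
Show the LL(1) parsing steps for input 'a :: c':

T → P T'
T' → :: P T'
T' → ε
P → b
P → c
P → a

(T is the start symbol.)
LL(1) parsing maintains a stack (initially the start symbol over $) and the input. At each step: if the stack top is a terminal, match it against the current input token; if it is a non-terminal N, replace it with the RHS of M[N, lookahead] (the unique production whose predict set contains the lookahead).

Stack is shown with the top on the left.

Stack      Input     Action
---------------------------
T $        a :: c $  output T → P T'
P T' $     a :: c $  output P → a
a T' $     a :: c $  match 'a'
T' $       :: c $    output T' → :: P T'
:: P T' $  :: c $    match '::'
P T' $     c $       output P → c
c T' $     c $       match 'c'
T' $       $         output T' → ε
$          $         accept

The string is accepted.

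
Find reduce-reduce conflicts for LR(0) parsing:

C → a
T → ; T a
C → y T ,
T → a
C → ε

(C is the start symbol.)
Augment with C' → C and build the canonical LR(0) collection (I0 = CLOSURE({[C' → . C]}), then GOTO on every symbol after a dot until no new states appear). It has 10 states:
  I0: { [C → . a], [C → . y T ,], [C → .], [C' → . C] }  — shift, reduce
  I1: { [C' → C .] }  — accept
  I2: { [C → a .] }  — reduce
  I3: { [C → y . T ,], [T → . ; T a], [T → . a] }  — shift
  I4: { [T → . ; T a], [T → . a], [T → ; . T a] }  — shift
  I5: { [C → y T . ,] }  — shift
  I6: { [T → a .] }  — reduce
  I7: { [C → y T , .] }  — reduce
  I8: { [T → ; T . a] }  — shift
  I9: { [T → ; T a .] }  — reduce

No state contains more than one complete item.

Answer: No reduce-reduce conflicts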